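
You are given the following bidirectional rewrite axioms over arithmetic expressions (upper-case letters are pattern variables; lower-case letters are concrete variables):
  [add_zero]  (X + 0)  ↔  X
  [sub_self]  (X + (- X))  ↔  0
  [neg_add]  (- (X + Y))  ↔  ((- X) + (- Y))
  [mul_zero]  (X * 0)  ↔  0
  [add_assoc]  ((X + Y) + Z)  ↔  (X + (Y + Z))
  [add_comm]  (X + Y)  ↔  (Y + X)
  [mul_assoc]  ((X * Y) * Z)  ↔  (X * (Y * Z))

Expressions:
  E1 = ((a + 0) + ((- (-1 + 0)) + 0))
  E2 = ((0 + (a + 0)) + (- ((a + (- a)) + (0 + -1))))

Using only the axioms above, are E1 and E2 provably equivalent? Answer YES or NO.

(1) (-1 + 0)  =[add_zero →]=  -1    ⊢ ((a + 0) + ((- -1) + 0))
(2) (a + 0)  =[add_zero →]=  a    ⊢ (a + ((- -1) + 0))
(3) ((- -1) + 0)  =[add_zero →]=  (- -1)    ⊢ (a + (- -1))
(4) a  =[add_zero ←]=  (a + 0)    ⊢ ((a + 0) + (- -1))
(5) -1  =[add_zero ←]=  (-1 + 0)    ⊢ ((a + 0) + (- (-1 + 0)))
(6) -1  =[add_zero ←]=  (-1 + 0)    ⊢ ((a + 0) + (- ((-1 + 0) + 0)))
(7) a  =[add_zero ←]=  (a + 0)    ⊢ (((a + 0) + 0) + (- ((-1 + 0) + 0)))
(8) ((-1 + 0) + 0)  =[add_comm →]=  (0 + (-1 + 0))    ⊢ (((a + 0) + 0) + (- (0 + (-1 + 0))))
(9) (-1 + 0)  =[add_comm →]=  (0 + -1)    ⊢ (((a + 0) + 0) + (- (0 + (0 + -1))))
(10) ((a + 0) + 0)  =[add_comm →]=  (0 + (a + 0))    ⊢ ((0 + (a + 0)) + (- (0 + (0 + -1))))
(11) 0  =[sub_self ←]=  (a + (- a))    ⊢ E2

YES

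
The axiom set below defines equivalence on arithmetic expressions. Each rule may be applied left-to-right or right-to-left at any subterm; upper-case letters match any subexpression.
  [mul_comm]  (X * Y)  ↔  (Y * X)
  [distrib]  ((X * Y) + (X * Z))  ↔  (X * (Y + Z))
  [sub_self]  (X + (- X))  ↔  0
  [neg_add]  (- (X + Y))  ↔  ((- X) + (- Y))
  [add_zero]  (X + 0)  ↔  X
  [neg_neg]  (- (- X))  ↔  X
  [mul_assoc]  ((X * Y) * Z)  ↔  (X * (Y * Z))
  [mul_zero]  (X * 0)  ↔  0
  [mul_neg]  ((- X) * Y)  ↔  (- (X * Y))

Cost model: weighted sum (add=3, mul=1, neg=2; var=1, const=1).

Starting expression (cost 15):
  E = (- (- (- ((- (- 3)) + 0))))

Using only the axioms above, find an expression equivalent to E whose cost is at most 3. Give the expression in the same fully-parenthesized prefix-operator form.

step 1: neg_neg (→) rewrites (- (- ((- (- 3)) + 0))) into ((- (- 3)) + 0), now (- ((- (- 3)) + 0))
step 2: add_zero (→) rewrites ((- (- 3)) + 0) into (- (- 3)), now (- (- (- 3)))
step 3: neg_neg (→) rewrites (- (- (- 3))) into (- 3), reaching cost 3 (bound 3)

(- 3)   [cost 3]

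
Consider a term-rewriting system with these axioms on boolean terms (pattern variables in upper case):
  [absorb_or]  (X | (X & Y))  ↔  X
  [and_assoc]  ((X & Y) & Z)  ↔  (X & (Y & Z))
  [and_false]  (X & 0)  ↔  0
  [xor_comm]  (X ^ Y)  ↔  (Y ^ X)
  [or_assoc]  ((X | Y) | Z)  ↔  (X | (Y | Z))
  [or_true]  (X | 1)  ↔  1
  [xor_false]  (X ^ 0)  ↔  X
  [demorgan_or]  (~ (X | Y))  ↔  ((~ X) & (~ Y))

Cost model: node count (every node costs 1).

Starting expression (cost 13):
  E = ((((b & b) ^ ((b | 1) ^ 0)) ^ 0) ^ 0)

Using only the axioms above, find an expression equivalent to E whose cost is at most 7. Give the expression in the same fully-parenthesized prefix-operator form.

step 1: xor_false (→) rewrites ((b | 1) ^ 0) into (b | 1), now ((((b & b) ^ (b | 1)) ^ 0) ^ 0)
step 2: xor_false (→) rewrites ((((b & b) ^ (b | 1)) ^ 0) ^ 0) into (((b & b) ^ (b | 1)) ^ 0)
step 3: xor_false (→) rewrites (((b & b) ^ (b | 1)) ^ 0) into ((b & b) ^ (b | 1)), reaching cost 7 (bound 7)

((b & b) ^ (b | 1))   [cost 7]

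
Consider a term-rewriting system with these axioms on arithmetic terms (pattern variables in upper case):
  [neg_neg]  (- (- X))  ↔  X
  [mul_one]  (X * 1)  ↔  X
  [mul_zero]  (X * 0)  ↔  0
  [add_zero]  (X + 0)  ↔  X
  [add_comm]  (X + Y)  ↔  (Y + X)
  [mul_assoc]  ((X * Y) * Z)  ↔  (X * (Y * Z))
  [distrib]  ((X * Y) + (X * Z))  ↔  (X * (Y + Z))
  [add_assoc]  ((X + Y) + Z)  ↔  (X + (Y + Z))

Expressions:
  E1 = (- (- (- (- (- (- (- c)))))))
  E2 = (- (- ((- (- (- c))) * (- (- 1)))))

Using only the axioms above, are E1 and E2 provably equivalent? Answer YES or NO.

YES

step 1: neg_neg (→) rewrites (- (- (- (- c)))) into (- (- c)), now (- (- (- (- (- c)))))
step 2: neg_neg (→) rewrites (- (- (- (- c)))) into (- (- c)), now (- (- (- c)))
step 3: mul_one (←) rewrites (- c) into ((- c) * 1), now (- (- ((- c) * 1)))
step 4: neg_neg (←) rewrites 1 into (- (- 1)), now (- (- ((- c) * (- (- 1)))))
step 5: neg_neg (←) rewrites c into (- (- c)), which is E2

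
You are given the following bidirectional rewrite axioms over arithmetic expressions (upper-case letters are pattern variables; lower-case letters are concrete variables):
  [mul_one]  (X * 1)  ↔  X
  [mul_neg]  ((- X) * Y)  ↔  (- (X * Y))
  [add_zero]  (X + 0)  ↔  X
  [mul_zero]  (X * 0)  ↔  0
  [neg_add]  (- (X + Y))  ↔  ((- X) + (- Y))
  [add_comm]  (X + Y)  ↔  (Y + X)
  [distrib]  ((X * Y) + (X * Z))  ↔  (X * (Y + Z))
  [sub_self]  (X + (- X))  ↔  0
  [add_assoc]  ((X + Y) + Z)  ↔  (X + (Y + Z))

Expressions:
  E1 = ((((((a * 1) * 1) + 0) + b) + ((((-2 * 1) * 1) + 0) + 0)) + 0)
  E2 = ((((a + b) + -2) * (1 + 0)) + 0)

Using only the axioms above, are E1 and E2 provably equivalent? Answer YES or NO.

YES

step 1: add_zero (→) rewrites ((((((a * 1) * 1) + 0) + b) + ((((-2 * 1) * 1) + 0) + 0)) + 0) into (((((a * 1) * 1) + 0) + b) + ((((-2 * 1) * 1) + 0) + 0))
step 2: add_zero (→) rewrites (((a * 1) * 1) + 0) into ((a * 1) * 1), now ((((a * 1) * 1) + b) + ((((-2 * 1) * 1) + 0) + 0))
step 3: mul_one (→) rewrites (a * 1) into a, now (((a * 1) + b) + ((((-2 * 1) * 1) + 0) + 0))
step 4: mul_one (→) rewrites (-2 * 1) into -2, now (((a * 1) + b) + (((-2 * 1) + 0) + 0))
step 5: add_zero (→) rewrites (((-2 * 1) + 0) + 0) into ((-2 * 1) + 0), now (((a * 1) + b) + ((-2 * 1) + 0))
step 6: mul_one (→) rewrites (-2 * 1) into -2, now (((a * 1) + b) + (-2 + 0))
step 7: add_zero (→) rewrites (-2 + 0) into -2, now (((a * 1) + b) + -2)
step 8: mul_one (→) rewrites (a * 1) into a, now ((a + b) + -2)
step 9: add_zero (←) rewrites ((a + b) + -2) into (((a + b) + -2) + 0)
step 10: mul_one (←) rewrites ((a + b) + -2) into (((a + b) + -2) * 1), now ((((a + b) + -2) * 1) + 0)
step 11: add_zero (←) rewrites 1 into (1 + 0), which is E2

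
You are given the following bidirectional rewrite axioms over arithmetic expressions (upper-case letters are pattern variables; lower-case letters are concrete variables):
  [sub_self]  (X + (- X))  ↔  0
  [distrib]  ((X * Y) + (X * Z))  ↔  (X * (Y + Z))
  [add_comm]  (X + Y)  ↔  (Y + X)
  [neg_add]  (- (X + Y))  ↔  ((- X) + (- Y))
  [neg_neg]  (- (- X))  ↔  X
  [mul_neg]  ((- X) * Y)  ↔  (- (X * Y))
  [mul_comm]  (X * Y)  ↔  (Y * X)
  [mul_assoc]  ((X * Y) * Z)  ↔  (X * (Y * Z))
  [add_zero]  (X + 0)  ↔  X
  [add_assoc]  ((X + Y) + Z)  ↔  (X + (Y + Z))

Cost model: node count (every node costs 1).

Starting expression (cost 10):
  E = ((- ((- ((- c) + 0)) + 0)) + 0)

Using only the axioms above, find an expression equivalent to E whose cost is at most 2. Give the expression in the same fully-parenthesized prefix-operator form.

(- c)   [cost 2]

1. [add_zero →] ((- c) + 0)  →  (- c);  E = ((- ((- (- c)) + 0)) + 0)
2. [add_zero →] ((- ((- (- c)) + 0)) + 0)  →  (- ((- (- c)) + 0))
3. [add_zero →] ((- (- c)) + 0)  →  (- (- c));  E = (- (- (- c)))
4. [neg_neg →] (- (- (- c)))  →  (- c);  cost 2 ≤ 2, done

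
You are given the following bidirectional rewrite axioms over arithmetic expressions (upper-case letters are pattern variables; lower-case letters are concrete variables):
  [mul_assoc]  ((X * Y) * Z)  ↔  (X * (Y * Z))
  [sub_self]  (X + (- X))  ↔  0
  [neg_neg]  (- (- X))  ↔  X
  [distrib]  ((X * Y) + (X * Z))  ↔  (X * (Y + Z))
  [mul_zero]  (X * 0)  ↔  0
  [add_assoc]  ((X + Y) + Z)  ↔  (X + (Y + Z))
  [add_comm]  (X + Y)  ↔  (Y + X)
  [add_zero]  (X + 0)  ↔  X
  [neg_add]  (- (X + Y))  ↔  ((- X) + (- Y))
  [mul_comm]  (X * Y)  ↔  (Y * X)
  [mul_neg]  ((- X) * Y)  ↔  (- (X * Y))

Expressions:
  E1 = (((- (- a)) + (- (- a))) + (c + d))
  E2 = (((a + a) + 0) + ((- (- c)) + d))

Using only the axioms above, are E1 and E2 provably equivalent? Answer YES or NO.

(1) (- (- a))  =[neg_neg →]=  a    ⊢ (((- (- a)) + a) + (c + d))
(2) (c + d)  =[add_comm →]=  (d + c)    ⊢ (((- (- a)) + a) + (d + c))
(3) (- (- a))  =[neg_neg →]=  a    ⊢ ((a + a) + (d + c))
(4) (d + c)  =[add_comm →]=  (c + d)    ⊢ ((a + a) + (c + d))
(5) (a + a)  =[add_zero ←]=  ((a + a) + 0)    ⊢ (((a + a) + 0) + (c + d))
(6) c  =[neg_neg ←]=  (- (- c))    ⊢ E2

YES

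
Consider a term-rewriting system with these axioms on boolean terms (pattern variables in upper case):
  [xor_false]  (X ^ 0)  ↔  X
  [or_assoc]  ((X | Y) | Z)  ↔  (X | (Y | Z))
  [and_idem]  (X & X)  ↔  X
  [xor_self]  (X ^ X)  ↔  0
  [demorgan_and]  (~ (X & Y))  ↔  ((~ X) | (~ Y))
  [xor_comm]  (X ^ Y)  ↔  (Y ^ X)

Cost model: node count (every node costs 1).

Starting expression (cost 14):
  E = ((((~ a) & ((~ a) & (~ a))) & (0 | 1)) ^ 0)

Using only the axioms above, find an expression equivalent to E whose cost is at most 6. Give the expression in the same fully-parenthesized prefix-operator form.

((~ a) & (0 | 1))   [cost 6]

step 1: and_idem (→) rewrites ((~ a) & (~ a)) into (~ a), now ((((~ a) & (~ a)) & (0 | 1)) ^ 0)
step 2: xor_false (→) rewrites ((((~ a) & (~ a)) & (0 | 1)) ^ 0) into (((~ a) & (~ a)) & (0 | 1))
step 3: and_idem (→) rewrites ((~ a) & (~ a)) into (~ a), reaching cost 6 (bound 6)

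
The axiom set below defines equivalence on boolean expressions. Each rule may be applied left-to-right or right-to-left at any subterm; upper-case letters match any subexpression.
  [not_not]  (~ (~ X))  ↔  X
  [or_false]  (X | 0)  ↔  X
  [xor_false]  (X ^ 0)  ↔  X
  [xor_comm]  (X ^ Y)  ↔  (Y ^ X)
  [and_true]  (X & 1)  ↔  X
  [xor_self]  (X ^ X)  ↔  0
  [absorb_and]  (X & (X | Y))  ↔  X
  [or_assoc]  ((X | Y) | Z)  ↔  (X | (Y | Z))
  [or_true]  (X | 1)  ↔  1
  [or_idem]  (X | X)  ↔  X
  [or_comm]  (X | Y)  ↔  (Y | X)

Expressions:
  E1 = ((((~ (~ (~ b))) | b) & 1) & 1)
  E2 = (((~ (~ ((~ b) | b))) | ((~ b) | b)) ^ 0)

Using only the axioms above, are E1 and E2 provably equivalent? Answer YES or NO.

(1) ((((~ (~ (~ b))) | b) & 1) & 1)  =[and_true →]=  (((~ (~ (~ b))) | b) & 1)
(2) (((~ (~ (~ b))) | b) & 1)  =[and_true →]=  ((~ (~ (~ b))) | b)
(3) (~ (~ (~ b)))  =[not_not →]=  (~ b)    ⊢ ((~ b) | b)
(4) ((~ b) | b)  =[xor_false ←]=  (((~ b) | b) ^ 0)
(5) ((~ b) | b)  =[or_idem ←]=  (((~ b) | b) | ((~ b) | b))    ⊢ ((((~ b) | b) | ((~ b) | b)) ^ 0)
(6) ((~ b) | b)  =[not_not ←]=  (~ (~ ((~ b) | b)))    ⊢ E2

YES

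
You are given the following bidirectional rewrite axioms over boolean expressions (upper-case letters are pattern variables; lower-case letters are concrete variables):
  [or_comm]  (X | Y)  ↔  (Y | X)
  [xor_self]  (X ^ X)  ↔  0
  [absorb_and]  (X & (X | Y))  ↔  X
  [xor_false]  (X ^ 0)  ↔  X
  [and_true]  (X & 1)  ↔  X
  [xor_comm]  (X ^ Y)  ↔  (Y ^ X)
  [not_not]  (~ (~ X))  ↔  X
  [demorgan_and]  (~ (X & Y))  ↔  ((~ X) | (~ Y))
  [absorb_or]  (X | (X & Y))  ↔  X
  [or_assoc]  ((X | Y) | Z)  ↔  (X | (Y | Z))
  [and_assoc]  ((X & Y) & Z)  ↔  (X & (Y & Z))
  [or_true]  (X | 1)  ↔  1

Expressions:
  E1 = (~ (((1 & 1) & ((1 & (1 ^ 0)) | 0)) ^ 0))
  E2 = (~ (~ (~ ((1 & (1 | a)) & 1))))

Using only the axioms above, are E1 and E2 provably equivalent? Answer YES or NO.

YES

(1) (1 ^ 0)  =[xor_false →]=  1    ⊢ (~ (((1 & 1) & ((1 & 1) | 0)) ^ 0))
(2) ((1 & 1) & ((1 & 1) | 0))  =[absorb_and →]=  (1 & 1)    ⊢ (~ ((1 & 1) ^ 0))
(3) (1 & 1)  =[and_true →]=  1    ⊢ (~ (1 ^ 0))
(4) (1 ^ 0)  =[xor_false →]=  1    ⊢ (~ 1)
(5) (~ 1)  =[not_not ←]=  (~ (~ (~ 1)))
(6) 1  =[absorb_and ←]=  (1 & (1 | a))    ⊢ (~ (~ (~ (1 & (1 | a)))))
(7) (1 & (1 | a))  =[and_true ←]=  ((1 & (1 | a)) & 1)    ⊢ E2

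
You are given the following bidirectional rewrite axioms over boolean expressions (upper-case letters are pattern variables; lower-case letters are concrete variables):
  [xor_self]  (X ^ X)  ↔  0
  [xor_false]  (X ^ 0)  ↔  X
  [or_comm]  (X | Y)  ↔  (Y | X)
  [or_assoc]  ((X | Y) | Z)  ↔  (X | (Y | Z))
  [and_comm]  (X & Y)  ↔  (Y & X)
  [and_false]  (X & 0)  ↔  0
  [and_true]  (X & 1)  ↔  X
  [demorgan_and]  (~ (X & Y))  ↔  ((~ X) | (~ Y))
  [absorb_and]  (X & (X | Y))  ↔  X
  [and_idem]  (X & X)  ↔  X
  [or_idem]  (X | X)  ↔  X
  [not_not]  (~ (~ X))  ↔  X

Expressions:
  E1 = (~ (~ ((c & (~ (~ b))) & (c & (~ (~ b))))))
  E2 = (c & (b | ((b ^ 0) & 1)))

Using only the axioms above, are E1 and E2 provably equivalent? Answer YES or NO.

1. [and_idem →] ((c & (~ (~ b))) & (c & (~ (~ b))))  →  (c & (~ (~ b)));  E1 = (~ (~ (c & (~ (~ b)))))
2. [not_not →] (~ (~ b))  →  b;  E1 = (~ (~ (c & b)))
3. [not_not →] (~ (~ (c & b)))  →  (c & b)
4. [or_idem ←] b  →  (b | b);  E1 = (c & (b | b))
5. [and_true ←] b  →  (b & 1);  E1 = (c & (b | (b & 1)))
6. [xor_false ←] b  →  (b ^ 0);  this is E2

YES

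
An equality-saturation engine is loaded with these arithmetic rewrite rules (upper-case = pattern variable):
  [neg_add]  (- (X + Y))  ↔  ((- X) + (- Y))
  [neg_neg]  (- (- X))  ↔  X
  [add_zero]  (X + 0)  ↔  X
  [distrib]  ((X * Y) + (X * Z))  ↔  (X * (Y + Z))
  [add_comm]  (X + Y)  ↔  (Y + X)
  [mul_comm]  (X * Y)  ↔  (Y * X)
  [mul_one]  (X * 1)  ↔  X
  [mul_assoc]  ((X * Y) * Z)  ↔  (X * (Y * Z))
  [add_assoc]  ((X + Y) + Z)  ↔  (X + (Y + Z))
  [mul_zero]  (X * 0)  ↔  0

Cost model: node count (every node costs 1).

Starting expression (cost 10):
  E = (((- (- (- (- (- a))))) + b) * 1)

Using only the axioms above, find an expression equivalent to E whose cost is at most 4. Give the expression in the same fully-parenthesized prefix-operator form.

(1) (- (- (- (- (- a)))))  =[neg_neg →]=  (- (- (- a)))    ⊢ (((- (- (- a))) + b) * 1)
(2) (((- (- (- a))) + b) * 1)  =[mul_one →]=  ((- (- (- a))) + b)
(3) (- (- a))  =[neg_neg →]=  a    ⊢ cost 4, within 4

((- a) + b)   [cost 4]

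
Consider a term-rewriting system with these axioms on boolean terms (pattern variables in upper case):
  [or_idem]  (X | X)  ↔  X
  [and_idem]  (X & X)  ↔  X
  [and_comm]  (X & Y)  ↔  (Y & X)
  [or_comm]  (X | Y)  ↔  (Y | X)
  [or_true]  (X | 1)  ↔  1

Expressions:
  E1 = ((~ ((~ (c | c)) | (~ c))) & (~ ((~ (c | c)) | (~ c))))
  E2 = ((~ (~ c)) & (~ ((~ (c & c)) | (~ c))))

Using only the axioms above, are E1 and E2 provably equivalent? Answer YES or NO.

(1) ((~ ((~ (c | c)) | (~ c))) & (~ ((~ (c | c)) | (~ c))))  =[and_idem →]=  (~ ((~ (c | c)) | (~ c)))
(2) (c | c)  =[or_idem →]=  c    ⊢ (~ ((~ c) | (~ c)))
(3) ((~ c) | (~ c))  =[or_idem →]=  (~ c)    ⊢ (~ (~ c))
(4) (~ (~ c))  =[and_idem ←]=  ((~ (~ c)) & (~ (~ c)))
(5) (~ c)  =[or_idem ←]=  ((~ c) | (~ c))    ⊢ ((~ (~ c)) & (~ ((~ c) | (~ c))))
(6) c  =[and_idem ←]=  (c & c)    ⊢ E2

YES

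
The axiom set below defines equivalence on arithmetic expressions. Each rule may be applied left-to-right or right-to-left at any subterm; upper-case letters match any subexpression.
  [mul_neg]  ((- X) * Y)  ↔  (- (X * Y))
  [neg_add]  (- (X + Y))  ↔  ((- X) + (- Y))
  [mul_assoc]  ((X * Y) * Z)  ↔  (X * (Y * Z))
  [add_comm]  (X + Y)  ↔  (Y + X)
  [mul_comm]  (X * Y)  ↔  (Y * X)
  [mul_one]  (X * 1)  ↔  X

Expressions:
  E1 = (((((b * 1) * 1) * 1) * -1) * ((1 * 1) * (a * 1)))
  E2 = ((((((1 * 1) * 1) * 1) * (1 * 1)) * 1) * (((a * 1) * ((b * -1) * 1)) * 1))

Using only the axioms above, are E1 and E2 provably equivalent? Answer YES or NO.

step 1: mul_assoc (→) rewrites ((((b * 1) * 1) * 1) * -1) into (((b * 1) * 1) * (1 * -1)), now ((((b * 1) * 1) * (1 * -1)) * ((1 * 1) * (a * 1)))
step 2: mul_one (→) rewrites (1 * 1) into 1, now ((((b * 1) * 1) * (1 * -1)) * (1 * (a * 1)))
step 3: mul_comm (→) rewrites (1 * -1) into (-1 * 1), now ((((b * 1) * 1) * (-1 * 1)) * (1 * (a * 1)))
step 4: mul_one (→) rewrites (b * 1) into b, now (((b * 1) * (-1 * 1)) * (1 * (a * 1)))
step 5: mul_one (→) rewrites (a * 1) into a, now (((b * 1) * (-1 * 1)) * (1 * a))
step 6: mul_one (→) rewrites (b * 1) into b, now ((b * (-1 * 1)) * (1 * a))
step 7: mul_one (→) rewrites (-1 * 1) into -1, now ((b * -1) * (1 * a))
step 8: mul_comm (→) rewrites (1 * a) into (a * 1), now ((b * -1) * (a * 1))
step 9: mul_assoc (←) rewrites ((b * -1) * (a * 1)) into (((b * -1) * a) * 1)
step 10: mul_comm (→) rewrites ((b * -1) * a) into (a * (b * -1)), now ((a * (b * -1)) * 1)
step 11: mul_one (←) rewrites 1 into (1 * 1), now ((a * (b * -1)) * (1 * 1))
step 12: mul_comm (→) rewrites ((a * (b * -1)) * (1 * 1)) into ((1 * 1) * (a * (b * -1)))
step 13: mul_one (←) rewrites 1 into (1 * 1), now (((1 * 1) * 1) * (a * (b * -1)))
step 14: mul_one (←) rewrites a into (a * 1), now (((1 * 1) * 1) * ((a * 1) * (b * -1)))
step 15: mul_one (←) rewrites 1 into (1 * 1), now (((1 * (1 * 1)) * 1) * ((a * 1) * (b * -1)))
step 16: mul_one (←) rewrites (b * -1) into ((b * -1) * 1), now (((1 * (1 * 1)) * 1) * ((a * 1) * ((b * -1) * 1)))
step 17: mul_one (←) rewrites 1 into (1 * 1), now ((((1 * 1) * (1 * 1)) * 1) * ((a * 1) * ((b * -1) * 1)))
step 18: mul_one (←) rewrites ((a * 1) * ((b * -1) * 1)) into (((a * 1) * ((b * -1) * 1)) * 1), now ((((1 * 1) * (1 * 1)) * 1) * (((a * 1) * ((b * -1) * 1)) * 1))
step 19: mul_one (←) rewrites 1 into (1 * 1), now (((((1 * 1) * 1) * (1 * 1)) * 1) * (((a * 1) * ((b * -1) * 1)) * 1))
step 20: mul_one (←) rewrites ((1 * 1) * 1) into (((1 * 1) * 1) * 1), which is E2

YES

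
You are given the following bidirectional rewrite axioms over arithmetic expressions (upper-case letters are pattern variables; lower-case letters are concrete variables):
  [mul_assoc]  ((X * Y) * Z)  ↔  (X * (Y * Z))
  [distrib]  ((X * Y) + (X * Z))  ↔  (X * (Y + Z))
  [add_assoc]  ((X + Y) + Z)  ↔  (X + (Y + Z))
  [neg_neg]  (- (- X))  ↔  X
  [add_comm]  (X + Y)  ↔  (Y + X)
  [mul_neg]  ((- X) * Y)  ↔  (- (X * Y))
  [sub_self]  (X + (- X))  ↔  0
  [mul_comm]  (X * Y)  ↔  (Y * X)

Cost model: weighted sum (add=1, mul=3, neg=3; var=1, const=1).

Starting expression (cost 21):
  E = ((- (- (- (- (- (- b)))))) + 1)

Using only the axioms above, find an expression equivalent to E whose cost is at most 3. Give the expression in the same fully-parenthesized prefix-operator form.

(b + 1)   [cost 3]

step 1: neg_neg (→) rewrites (- (- (- (- (- b))))) into (- (- (- b))), now ((- (- (- (- b)))) + 1)
step 2: neg_neg (→) rewrites (- (- (- (- b)))) into (- (- b)), now ((- (- b)) + 1)
step 3: neg_neg (→) rewrites (- (- b)) into b, reaching cost 3 (bound 3)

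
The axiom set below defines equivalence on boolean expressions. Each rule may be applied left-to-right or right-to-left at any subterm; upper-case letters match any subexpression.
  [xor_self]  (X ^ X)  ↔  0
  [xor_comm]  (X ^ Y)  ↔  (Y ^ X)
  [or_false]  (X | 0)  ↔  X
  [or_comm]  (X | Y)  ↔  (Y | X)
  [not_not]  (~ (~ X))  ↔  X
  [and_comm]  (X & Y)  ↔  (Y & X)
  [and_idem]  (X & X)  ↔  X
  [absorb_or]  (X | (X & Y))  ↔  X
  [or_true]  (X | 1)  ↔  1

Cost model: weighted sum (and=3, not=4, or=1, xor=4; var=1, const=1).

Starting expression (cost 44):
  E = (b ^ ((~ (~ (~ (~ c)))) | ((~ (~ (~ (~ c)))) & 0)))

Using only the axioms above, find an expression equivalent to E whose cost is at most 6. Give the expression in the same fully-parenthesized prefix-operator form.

1. [absorb_or →] ((~ (~ (~ (~ c)))) | ((~ (~ (~ (~ c)))) & 0))  →  (~ (~ (~ (~ c))));  E = (b ^ (~ (~ (~ (~ c)))))
2. [not_not →] (~ (~ c))  →  c;  E = (b ^ (~ (~ c)))
3. [not_not →] (~ (~ c))  →  c;  cost 6 ≤ 6, done

(b ^ c)   [cost 6]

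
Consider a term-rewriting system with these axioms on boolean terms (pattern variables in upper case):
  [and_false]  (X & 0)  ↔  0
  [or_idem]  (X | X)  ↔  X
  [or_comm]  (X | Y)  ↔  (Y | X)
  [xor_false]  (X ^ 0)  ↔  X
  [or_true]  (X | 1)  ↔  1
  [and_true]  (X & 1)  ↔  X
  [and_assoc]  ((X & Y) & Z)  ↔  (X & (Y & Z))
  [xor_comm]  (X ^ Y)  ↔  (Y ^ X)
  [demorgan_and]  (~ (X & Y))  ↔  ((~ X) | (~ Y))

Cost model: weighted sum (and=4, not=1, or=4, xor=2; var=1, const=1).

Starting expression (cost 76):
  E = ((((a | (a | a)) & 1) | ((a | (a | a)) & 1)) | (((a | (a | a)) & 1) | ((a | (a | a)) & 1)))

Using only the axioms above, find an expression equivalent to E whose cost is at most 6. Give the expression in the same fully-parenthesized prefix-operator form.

step 1: or_idem (→) rewrites ((((a | (a | a)) & 1) | ((a | (a | a)) & 1)) | (((a | (a | a)) & 1) | ((a | (a | a)) & 1))) into (((a | (a | a)) & 1) | ((a | (a | a)) & 1))
step 2: or_idem (→) rewrites (((a | (a | a)) & 1) | ((a | (a | a)) & 1)) into ((a | (a | a)) & 1)
step 3: or_idem (→) rewrites (a | a) into a, now ((a | a) & 1)
step 4: and_true (→) rewrites ((a | a) & 1) into (a | a), reaching cost 6 (bound 6)

(a | a)   [cost 6]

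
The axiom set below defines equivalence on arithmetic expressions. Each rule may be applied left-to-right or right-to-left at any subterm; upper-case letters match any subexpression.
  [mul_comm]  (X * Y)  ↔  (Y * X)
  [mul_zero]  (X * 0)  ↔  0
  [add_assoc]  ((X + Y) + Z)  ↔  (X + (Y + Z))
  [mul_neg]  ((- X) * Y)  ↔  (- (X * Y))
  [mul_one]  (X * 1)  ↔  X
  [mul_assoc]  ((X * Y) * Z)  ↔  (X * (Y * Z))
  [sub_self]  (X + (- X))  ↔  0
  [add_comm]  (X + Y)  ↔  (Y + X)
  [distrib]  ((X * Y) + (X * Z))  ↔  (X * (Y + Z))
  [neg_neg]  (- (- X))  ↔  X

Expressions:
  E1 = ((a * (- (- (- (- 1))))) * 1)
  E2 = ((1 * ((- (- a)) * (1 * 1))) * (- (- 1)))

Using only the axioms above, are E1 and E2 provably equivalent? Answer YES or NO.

YES

step 1: mul_one (→) rewrites ((a * (- (- (- (- 1))))) * 1) into (a * (- (- (- (- 1)))))
step 2: mul_comm (→) rewrites (a * (- (- (- (- 1))))) into ((- (- (- (- 1)))) * a)
step 3: neg_neg (→) rewrites (- (- (- (- 1)))) into (- (- 1)), now ((- (- 1)) * a)
step 4: neg_neg (→) rewrites (- (- 1)) into 1, now (1 * a)
step 5: mul_one (←) rewrites (1 * a) into ((1 * a) * 1)
step 6: neg_neg (←) rewrites 1 into (- (- 1)), now ((1 * a) * (- (- 1)))
step 7: mul_one (←) rewrites a into (a * 1), now ((1 * (a * 1)) * (- (- 1)))
step 8: mul_one (←) rewrites 1 into (1 * 1), now ((1 * (a * (1 * 1))) * (- (- 1)))
step 9: neg_neg (←) rewrites a into (- (- a)), which is E2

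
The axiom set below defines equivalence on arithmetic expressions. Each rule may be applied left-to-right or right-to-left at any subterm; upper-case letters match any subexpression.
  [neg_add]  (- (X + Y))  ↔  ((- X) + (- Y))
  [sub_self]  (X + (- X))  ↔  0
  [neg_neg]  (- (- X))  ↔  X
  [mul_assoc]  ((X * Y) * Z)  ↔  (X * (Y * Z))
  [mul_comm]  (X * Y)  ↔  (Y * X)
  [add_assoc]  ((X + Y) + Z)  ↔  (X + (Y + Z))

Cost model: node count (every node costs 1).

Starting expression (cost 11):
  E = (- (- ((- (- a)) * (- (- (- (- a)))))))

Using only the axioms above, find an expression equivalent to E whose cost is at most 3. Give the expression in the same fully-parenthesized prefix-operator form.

(a * a)   [cost 3]

(1) (- (- (- a)))  =[neg_neg →]=  (- a)    ⊢ (- (- ((- (- a)) * (- (- a)))))
(2) (- (- ((- (- a)) * (- (- a)))))  =[neg_neg →]=  ((- (- a)) * (- (- a)))
(3) (- (- a))  =[neg_neg →]=  a    ⊢ (a * (- (- a)))
(4) (- (- a))  =[neg_neg →]=  a    ⊢ cost 3, within 3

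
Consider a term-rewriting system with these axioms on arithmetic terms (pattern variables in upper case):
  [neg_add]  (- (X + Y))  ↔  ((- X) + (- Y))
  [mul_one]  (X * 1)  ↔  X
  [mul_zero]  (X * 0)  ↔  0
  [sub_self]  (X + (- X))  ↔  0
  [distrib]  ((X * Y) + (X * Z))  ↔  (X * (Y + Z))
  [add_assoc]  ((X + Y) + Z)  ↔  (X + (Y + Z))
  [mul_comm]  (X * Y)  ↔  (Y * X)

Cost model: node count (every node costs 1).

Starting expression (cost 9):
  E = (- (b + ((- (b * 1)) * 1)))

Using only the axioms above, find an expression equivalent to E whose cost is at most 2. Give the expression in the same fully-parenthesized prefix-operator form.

1. [mul_one →] ((- (b * 1)) * 1)  →  (- (b * 1));  E = (- (b + (- (b * 1))))
2. [mul_one →] (b * 1)  →  b;  E = (- (b + (- b)))
3. [sub_self →] (b + (- b))  →  0;  cost 2 ≤ 2, done

(- 0)   [cost 2]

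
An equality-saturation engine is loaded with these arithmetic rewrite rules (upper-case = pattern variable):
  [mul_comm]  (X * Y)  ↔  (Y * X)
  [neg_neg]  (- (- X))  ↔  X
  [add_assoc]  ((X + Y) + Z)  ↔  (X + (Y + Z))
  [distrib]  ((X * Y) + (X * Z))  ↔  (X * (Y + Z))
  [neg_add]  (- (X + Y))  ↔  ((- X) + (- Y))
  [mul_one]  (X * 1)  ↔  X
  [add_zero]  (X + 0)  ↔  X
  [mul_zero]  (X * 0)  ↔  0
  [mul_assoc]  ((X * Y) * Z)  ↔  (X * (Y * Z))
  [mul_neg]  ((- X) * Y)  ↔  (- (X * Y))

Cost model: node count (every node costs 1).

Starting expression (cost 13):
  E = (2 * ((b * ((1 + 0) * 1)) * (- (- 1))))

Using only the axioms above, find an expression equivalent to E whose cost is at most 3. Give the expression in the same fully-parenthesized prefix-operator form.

(2 * b)   [cost 3]

step 1: mul_one (→) rewrites ((1 + 0) * 1) into (1 + 0), now (2 * ((b * (1 + 0)) * (- (- 1))))
step 2: add_zero (→) rewrites (1 + 0) into 1, now (2 * ((b * 1) * (- (- 1))))
step 3: mul_one (→) rewrites (b * 1) into b, now (2 * (b * (- (- 1))))
step 4: neg_neg (→) rewrites (- (- 1)) into 1, now (2 * (b * 1))
step 5: mul_one (→) rewrites (b * 1) into b, reaching cost 3 (bound 3)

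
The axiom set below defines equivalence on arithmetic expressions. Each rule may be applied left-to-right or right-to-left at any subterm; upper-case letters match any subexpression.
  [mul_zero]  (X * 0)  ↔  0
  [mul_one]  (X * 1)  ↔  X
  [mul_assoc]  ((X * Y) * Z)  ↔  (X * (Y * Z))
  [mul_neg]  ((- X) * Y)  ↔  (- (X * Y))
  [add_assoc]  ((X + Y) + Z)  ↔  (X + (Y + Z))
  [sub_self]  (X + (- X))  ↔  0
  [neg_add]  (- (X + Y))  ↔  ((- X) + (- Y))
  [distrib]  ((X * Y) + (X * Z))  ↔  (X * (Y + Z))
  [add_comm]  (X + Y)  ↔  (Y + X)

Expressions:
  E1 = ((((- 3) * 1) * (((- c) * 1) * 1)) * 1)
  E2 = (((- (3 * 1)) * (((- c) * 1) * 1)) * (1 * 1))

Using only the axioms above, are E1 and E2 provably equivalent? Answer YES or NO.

1. [mul_one →] ((((- 3) * 1) * (((- c) * 1) * 1)) * 1)  →  (((- 3) * 1) * (((- c) * 1) * 1))
2. [mul_one →] ((- 3) * 1)  →  (- 3);  E1 = ((- 3) * (((- c) * 1) * 1))
3. [mul_one →] (((- c) * 1) * 1)  →  ((- c) * 1);  E1 = ((- 3) * ((- c) * 1))
4. [mul_one ←] 3  →  (3 * 1);  E1 = ((- (3 * 1)) * ((- c) * 1))
5. [mul_one ←] ((- (3 * 1)) * ((- c) * 1))  →  (((- (3 * 1)) * ((- c) * 1)) * 1)
6. [mul_one ←] 1  →  (1 * 1);  E1 = (((- (3 * 1)) * ((- c) * 1)) * (1 * 1))
7. [mul_one ←] ((- c) * 1)  →  (((- c) * 1) * 1);  this is E2

YES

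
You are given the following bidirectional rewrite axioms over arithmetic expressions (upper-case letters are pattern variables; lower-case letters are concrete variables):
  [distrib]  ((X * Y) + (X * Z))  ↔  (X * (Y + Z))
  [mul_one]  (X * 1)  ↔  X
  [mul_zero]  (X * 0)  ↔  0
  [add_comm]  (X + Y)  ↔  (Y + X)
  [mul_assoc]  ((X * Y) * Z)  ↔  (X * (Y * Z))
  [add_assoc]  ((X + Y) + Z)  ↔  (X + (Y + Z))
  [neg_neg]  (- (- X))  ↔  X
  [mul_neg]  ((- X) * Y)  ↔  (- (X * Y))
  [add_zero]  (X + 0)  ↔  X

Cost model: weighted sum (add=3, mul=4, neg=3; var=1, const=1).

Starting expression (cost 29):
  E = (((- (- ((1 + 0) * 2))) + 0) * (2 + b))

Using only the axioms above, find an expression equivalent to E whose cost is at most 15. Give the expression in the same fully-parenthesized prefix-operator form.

((1 * 2) * (2 + b))   [cost 15]

step 1: neg_neg (→) rewrites (- (- ((1 + 0) * 2))) into ((1 + 0) * 2), now ((((1 + 0) * 2) + 0) * (2 + b))
step 2: add_zero (→) rewrites (((1 + 0) * 2) + 0) into ((1 + 0) * 2), now (((1 + 0) * 2) * (2 + b))
step 3: add_zero (→) rewrites (1 + 0) into 1, reaching cost 15 (bound 15)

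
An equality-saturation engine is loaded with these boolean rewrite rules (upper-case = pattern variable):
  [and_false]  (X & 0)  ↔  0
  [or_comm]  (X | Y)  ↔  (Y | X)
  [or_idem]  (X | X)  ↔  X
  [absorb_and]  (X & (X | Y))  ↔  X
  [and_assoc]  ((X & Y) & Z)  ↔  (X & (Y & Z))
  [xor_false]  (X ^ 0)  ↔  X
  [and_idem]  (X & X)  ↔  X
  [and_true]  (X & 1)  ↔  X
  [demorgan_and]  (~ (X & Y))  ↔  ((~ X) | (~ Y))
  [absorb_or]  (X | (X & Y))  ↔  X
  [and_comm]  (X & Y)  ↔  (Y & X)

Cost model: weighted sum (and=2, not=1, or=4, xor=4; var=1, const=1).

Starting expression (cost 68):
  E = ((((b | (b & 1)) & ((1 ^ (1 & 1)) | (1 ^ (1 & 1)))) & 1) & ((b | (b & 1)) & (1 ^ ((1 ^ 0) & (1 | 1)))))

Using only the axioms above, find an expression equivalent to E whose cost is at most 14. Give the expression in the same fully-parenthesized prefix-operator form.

((b | b) & (1 ^ 1))   [cost 14]

1. [and_true →] (((b | (b & 1)) & ((1 ^ (1 & 1)) | (1 ^ (1 & 1)))) & 1)  →  ((b | (b & 1)) & ((1 ^ (1 & 1)) | (1 ^ (1 & 1))));  E = (((b | (b & 1)) & ((1 ^ (1 & 1)) | (1 ^ (1 & 1)))) & ((b | (b & 1)) & (1 ^ ((1 ^ 0) & (1 | 1)))))
2. [or_idem →] (1 | 1)  →  1;  E = (((b | (b & 1)) & ((1 ^ (1 & 1)) | (1 ^ (1 & 1)))) & ((b | (b & 1)) & (1 ^ ((1 ^ 0) & 1))))
3. [or_idem →] ((1 ^ (1 & 1)) | (1 ^ (1 & 1)))  →  (1 ^ (1 & 1));  E = (((b | (b & 1)) & (1 ^ (1 & 1))) & ((b | (b & 1)) & (1 ^ ((1 ^ 0) & 1))))
4. [xor_false →] (1 ^ 0)  →  1;  E = (((b | (b & 1)) & (1 ^ (1 & 1))) & ((b | (b & 1)) & (1 ^ (1 & 1))))
5. [and_idem →] (((b | (b & 1)) & (1 ^ (1 & 1))) & ((b | (b & 1)) & (1 ^ (1 & 1))))  →  ((b | (b & 1)) & (1 ^ (1 & 1)))
6. [and_true →] (b & 1)  →  b;  E = ((b | b) & (1 ^ (1 & 1)))
7. [and_true →] (1 & 1)  →  1;  cost 14 ≤ 14, done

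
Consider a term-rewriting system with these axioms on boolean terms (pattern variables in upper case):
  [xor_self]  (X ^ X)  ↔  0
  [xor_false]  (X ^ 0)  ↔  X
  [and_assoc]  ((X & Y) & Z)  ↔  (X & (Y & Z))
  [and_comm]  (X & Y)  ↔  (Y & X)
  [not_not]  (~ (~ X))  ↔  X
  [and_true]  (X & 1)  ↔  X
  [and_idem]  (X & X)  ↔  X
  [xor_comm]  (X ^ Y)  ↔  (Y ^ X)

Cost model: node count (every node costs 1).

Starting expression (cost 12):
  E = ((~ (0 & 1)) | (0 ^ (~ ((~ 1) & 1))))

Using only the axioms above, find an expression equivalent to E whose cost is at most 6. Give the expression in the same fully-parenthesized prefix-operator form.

(1) ((~ 1) & 1)  =[and_true →]=  (~ 1)    ⊢ ((~ (0 & 1)) | (0 ^ (~ (~ 1))))
(2) (~ (~ 1))  =[not_not →]=  1    ⊢ ((~ (0 & 1)) | (0 ^ 1))
(3) (0 & 1)  =[and_true →]=  0    ⊢ cost 6, within 6

((~ 0) | (0 ^ 1))   [cost 6]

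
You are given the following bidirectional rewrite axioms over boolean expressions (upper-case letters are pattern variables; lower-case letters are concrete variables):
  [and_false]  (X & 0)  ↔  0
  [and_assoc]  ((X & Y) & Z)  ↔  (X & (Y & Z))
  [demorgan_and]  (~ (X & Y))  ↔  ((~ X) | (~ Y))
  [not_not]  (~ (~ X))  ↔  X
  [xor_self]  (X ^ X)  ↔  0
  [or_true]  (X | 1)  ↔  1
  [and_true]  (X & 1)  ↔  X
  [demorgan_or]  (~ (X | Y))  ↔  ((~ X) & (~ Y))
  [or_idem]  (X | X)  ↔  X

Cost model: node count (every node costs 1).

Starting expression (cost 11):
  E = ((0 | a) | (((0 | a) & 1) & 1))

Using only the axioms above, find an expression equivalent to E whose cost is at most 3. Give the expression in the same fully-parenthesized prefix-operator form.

1. [and_true →] ((0 | a) & 1)  →  (0 | a);  E = ((0 | a) | ((0 | a) & 1))
2. [and_true →] ((0 | a) & 1)  →  (0 | a);  E = ((0 | a) | (0 | a))
3. [or_idem →] ((0 | a) | (0 | a))  →  (0 | a);  cost 3 ≤ 3, done

(0 | a)   [cost 3]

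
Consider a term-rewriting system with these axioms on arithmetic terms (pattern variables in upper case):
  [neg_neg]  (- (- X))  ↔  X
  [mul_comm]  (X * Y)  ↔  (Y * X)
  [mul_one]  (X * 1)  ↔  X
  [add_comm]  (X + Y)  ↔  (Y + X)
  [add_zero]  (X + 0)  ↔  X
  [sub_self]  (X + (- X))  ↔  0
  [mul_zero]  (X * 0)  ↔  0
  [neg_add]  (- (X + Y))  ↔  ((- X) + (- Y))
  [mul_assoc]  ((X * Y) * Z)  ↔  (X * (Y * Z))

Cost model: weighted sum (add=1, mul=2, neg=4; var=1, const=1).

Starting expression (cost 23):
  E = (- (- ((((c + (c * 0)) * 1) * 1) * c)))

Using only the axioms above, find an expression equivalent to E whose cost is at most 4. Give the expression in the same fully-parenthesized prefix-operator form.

(c * c)   [cost 4]

step 1: neg_neg (→) rewrites (- (- ((((c + (c * 0)) * 1) * 1) * c))) into ((((c + (c * 0)) * 1) * 1) * c)
step 2: mul_one (→) rewrites ((c + (c * 0)) * 1) into (c + (c * 0)), now (((c + (c * 0)) * 1) * c)
step 3: mul_zero (→) rewrites (c * 0) into 0, now (((c + 0) * 1) * c)
step 4: add_zero (→) rewrites (c + 0) into c, now ((c * 1) * c)
step 5: mul_one (→) rewrites (c * 1) into c, reaching cost 4 (bound 4)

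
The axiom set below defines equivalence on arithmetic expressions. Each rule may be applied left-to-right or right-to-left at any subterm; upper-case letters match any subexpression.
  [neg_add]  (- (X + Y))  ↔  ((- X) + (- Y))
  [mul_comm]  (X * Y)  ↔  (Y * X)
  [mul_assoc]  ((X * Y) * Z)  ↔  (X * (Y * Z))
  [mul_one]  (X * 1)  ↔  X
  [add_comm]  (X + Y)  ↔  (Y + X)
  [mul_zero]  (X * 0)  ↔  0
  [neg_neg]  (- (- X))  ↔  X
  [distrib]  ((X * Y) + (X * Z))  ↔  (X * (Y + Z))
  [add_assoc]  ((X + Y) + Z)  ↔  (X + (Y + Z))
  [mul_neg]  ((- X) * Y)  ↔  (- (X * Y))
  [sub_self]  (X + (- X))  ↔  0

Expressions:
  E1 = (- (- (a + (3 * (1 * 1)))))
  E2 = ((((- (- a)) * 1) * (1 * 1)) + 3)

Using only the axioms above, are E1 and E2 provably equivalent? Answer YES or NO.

(1) (- (- (a + (3 * (1 * 1)))))  =[neg_neg →]=  (a + (3 * (1 * 1)))
(2) (1 * 1)  =[mul_one →]=  1    ⊢ (a + (3 * 1))
(3) (3 * 1)  =[mul_one →]=  3    ⊢ (a + 3)
(4) (a + 3)  =[add_comm →]=  (3 + a)
(5) a  =[mul_one ←]=  (a * 1)    ⊢ (3 + (a * 1))
(6) 1  =[mul_one ←]=  (1 * 1)    ⊢ (3 + (a * (1 * 1)))
(7) a  =[neg_neg ←]=  (- (- a))    ⊢ (3 + ((- (- a)) * (1 * 1)))
(8) (3 + ((- (- a)) * (1 * 1)))  =[add_comm →]=  (((- (- a)) * (1 * 1)) + 3)
(9) (- (- a))  =[mul_one ←]=  ((- (- a)) * 1)    ⊢ E2

YES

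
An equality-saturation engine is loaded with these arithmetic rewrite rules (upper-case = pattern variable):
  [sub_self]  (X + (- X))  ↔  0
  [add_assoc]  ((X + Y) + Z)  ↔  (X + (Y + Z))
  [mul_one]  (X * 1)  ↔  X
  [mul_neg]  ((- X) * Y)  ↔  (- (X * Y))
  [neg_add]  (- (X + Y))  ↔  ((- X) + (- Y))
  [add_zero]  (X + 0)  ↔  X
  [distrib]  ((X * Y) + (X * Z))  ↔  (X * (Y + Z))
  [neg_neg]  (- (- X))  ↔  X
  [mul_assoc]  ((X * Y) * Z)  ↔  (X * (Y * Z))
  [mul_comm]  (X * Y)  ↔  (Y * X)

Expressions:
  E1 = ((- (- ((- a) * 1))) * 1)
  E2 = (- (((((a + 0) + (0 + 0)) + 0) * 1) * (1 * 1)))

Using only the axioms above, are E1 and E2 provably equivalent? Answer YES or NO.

step 1: neg_neg (→) rewrites (- (- ((- a) * 1))) into ((- a) * 1), now (((- a) * 1) * 1)
step 2: mul_one (→) rewrites ((- a) * 1) into (- a), now ((- a) * 1)
step 3: mul_one (→) rewrites ((- a) * 1) into (- a)
step 4: add_zero (←) rewrites a into (a + 0), now (- (a + 0))
step 5: add_zero (←) rewrites (a + 0) into ((a + 0) + 0), now (- ((a + 0) + 0))
step 6: add_zero (←) rewrites 0 into (0 + 0), now (- ((a + (0 + 0)) + 0))
step 7: mul_one (←) rewrites ((a + (0 + 0)) + 0) into (((a + (0 + 0)) + 0) * 1), now (- (((a + (0 + 0)) + 0) * 1))
step 8: add_zero (←) rewrites a into (a + 0), now (- ((((a + 0) + (0 + 0)) + 0) * 1))
step 9: mul_one (←) rewrites 1 into (1 * 1), now (- ((((a + 0) + (0 + 0)) + 0) * (1 * 1)))
step 10: mul_one (←) rewrites (((a + 0) + (0 + 0)) + 0) into ((((a + 0) + (0 + 0)) + 0) * 1), which is E2

YES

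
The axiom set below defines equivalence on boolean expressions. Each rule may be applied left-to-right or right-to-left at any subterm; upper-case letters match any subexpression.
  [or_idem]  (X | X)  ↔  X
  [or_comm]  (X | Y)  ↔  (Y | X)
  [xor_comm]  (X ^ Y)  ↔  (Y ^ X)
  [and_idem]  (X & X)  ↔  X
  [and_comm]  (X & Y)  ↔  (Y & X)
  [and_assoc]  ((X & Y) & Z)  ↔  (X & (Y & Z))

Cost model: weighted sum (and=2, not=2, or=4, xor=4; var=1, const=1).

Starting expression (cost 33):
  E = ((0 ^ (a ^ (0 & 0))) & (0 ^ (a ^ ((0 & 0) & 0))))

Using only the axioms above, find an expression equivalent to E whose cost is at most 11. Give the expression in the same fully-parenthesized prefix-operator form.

(1) (0 & 0)  =[and_idem →]=  0    ⊢ ((0 ^ (a ^ (0 & 0))) & (0 ^ (a ^ (0 & 0))))
(2) ((0 ^ (a ^ (0 & 0))) & (0 ^ (a ^ (0 & 0))))  =[and_idem →]=  (0 ^ (a ^ (0 & 0)))
(3) (0 ^ (a ^ (0 & 0)))  =[xor_comm →]=  ((a ^ (0 & 0)) ^ 0)
(4) (0 & 0)  =[and_idem →]=  0    ⊢ cost 11, within 11

((a ^ 0) ^ 0)   [cost 11]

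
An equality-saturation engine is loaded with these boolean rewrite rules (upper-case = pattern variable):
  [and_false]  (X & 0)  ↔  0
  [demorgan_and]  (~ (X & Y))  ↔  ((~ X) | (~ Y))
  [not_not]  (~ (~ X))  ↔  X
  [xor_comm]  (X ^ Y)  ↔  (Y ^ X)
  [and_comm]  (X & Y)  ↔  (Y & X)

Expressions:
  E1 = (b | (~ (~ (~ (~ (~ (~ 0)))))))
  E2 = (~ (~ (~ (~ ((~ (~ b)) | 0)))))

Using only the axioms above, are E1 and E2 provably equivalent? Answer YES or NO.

1. [not_not →] (~ (~ (~ 0)))  →  (~ 0);  E1 = (b | (~ (~ (~ (~ 0)))))
2. [not_not →] (~ (~ (~ (~ 0))))  →  (~ (~ 0));  E1 = (b | (~ (~ 0)))
3. [not_not →] (~ (~ 0))  →  0;  E1 = (b | 0)
4. [not_not ←] b  →  (~ (~ b));  E1 = ((~ (~ b)) | 0)
5. [not_not ←] ((~ (~ b)) | 0)  →  (~ (~ ((~ (~ b)) | 0)))
6. [not_not ←] (~ (~ ((~ (~ b)) | 0)))  →  (~ (~ (~ (~ ((~ (~ b)) | 0)))));  this is E2

YES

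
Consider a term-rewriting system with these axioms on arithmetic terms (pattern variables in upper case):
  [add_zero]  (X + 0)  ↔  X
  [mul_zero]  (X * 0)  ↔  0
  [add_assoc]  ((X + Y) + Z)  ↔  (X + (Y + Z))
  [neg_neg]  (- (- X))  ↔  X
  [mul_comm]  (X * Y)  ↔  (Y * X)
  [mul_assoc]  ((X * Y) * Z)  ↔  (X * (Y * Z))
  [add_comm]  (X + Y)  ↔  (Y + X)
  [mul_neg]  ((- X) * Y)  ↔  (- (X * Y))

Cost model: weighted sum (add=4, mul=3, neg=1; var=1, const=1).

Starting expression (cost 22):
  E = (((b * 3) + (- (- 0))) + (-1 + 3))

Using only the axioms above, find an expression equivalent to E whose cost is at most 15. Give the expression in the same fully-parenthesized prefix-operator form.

((-1 + 3) + (b * 3))   [cost 15]

step 1: neg_neg (→) rewrites (- (- 0)) into 0, now (((b * 3) + 0) + (-1 + 3))
step 2: add_comm (→) rewrites (((b * 3) + 0) + (-1 + 3)) into ((-1 + 3) + ((b * 3) + 0))
step 3: add_zero (→) rewrites ((b * 3) + 0) into (b * 3), reaching cost 15 (bound 15)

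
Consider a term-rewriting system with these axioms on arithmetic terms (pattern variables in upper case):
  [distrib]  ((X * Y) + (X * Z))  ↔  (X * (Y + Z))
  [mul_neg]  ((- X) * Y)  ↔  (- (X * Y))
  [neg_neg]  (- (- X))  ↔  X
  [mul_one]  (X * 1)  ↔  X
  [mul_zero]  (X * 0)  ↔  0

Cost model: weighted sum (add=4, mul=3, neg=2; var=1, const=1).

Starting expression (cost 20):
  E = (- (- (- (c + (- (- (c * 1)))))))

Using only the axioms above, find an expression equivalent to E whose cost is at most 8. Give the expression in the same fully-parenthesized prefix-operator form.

1. [neg_neg →] (- (- (c * 1)))  →  (c * 1);  E = (- (- (- (c + (c * 1)))))
2. [neg_neg →] (- (- (- (c + (c * 1)))))  →  (- (c + (c * 1)))
3. [mul_one →] (c * 1)  →  c;  cost 8 ≤ 8, done

(- (c + c))   [cost 8]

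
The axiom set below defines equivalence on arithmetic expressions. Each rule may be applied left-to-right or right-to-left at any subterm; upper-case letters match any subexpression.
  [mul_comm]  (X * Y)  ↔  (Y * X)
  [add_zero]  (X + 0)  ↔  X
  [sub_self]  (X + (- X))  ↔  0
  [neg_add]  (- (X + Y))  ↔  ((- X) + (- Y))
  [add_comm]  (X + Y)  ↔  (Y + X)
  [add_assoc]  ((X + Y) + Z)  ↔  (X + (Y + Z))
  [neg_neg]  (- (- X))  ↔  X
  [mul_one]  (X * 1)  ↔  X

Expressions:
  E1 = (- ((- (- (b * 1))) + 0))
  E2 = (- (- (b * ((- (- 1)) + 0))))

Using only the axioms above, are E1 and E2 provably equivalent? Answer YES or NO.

NO

Every axiom is a valid identity, so a rewrite proof would force E1 and E2 to agree under every assignment.
At b=1: E1 = -1 but E2 = 1; they differ, so no derivation exists.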